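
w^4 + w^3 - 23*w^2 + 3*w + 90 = (w - 3)^2*(w + 2)*(w + 5)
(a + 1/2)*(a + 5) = a^2 + 11*a/2 + 5/2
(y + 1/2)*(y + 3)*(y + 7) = y^3 + 21*y^2/2 + 26*y + 21/2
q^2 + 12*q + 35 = (q + 5)*(q + 7)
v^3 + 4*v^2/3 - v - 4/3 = (v - 1)*(v + 1)*(v + 4/3)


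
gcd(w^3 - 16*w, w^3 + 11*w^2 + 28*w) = w^2 + 4*w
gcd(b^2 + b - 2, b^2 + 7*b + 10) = b + 2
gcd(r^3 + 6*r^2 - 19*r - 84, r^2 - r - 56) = r + 7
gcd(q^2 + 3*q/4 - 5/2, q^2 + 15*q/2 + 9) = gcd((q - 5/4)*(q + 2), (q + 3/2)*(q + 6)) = 1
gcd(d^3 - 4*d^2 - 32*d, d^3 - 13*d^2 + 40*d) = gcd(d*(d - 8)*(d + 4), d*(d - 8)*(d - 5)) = d^2 - 8*d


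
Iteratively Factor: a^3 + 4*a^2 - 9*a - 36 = (a + 4)*(a^2 - 9) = (a + 3)*(a + 4)*(a - 3)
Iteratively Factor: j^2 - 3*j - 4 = (j - 4)*(j + 1)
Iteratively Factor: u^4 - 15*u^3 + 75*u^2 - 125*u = (u - 5)*(u^3 - 10*u^2 + 25*u) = (u - 5)^2*(u^2 - 5*u) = u*(u - 5)^2*(u - 5)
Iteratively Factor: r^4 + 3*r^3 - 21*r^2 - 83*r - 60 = (r + 1)*(r^3 + 2*r^2 - 23*r - 60) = (r + 1)*(r + 4)*(r^2 - 2*r - 15) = (r - 5)*(r + 1)*(r + 4)*(r + 3)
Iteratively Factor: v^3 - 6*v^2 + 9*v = (v)*(v^2 - 6*v + 9) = v*(v - 3)*(v - 3)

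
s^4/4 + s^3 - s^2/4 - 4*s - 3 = (s/4 + 1/4)*(s - 2)*(s + 2)*(s + 3)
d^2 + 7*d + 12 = (d + 3)*(d + 4)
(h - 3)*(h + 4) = h^2 + h - 12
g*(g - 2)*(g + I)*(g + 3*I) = g^4 - 2*g^3 + 4*I*g^3 - 3*g^2 - 8*I*g^2 + 6*g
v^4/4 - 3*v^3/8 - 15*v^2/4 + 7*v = v*(v/4 + 1)*(v - 7/2)*(v - 2)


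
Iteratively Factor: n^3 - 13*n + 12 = (n - 1)*(n^2 + n - 12) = (n - 1)*(n + 4)*(n - 3)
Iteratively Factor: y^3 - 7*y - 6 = (y + 1)*(y^2 - y - 6) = (y + 1)*(y + 2)*(y - 3)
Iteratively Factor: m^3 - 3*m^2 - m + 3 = (m - 3)*(m^2 - 1) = (m - 3)*(m - 1)*(m + 1)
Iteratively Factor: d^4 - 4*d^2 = (d - 2)*(d^3 + 2*d^2) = d*(d - 2)*(d^2 + 2*d) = d^2*(d - 2)*(d + 2)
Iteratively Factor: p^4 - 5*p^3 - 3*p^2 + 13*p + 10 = (p - 5)*(p^3 - 3*p - 2) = (p - 5)*(p + 1)*(p^2 - p - 2) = (p - 5)*(p - 2)*(p + 1)*(p + 1)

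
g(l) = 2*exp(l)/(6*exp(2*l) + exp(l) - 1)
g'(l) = 2*(-12*exp(2*l) - exp(l))*exp(l)/(6*exp(2*l) + exp(l) - 1)^2 + 2*exp(l)/(6*exp(2*l) + exp(l) - 1)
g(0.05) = 0.31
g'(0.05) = -0.36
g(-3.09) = -0.10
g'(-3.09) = -0.10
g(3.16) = 0.01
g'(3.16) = -0.01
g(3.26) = 0.01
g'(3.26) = -0.01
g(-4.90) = -0.02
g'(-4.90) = -0.02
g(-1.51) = -0.91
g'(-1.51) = -2.42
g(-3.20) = -0.09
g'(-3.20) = -0.09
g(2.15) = 0.04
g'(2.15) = -0.04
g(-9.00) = 0.00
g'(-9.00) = 0.00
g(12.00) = 0.00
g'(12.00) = 0.00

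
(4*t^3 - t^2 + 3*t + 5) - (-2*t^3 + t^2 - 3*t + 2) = 6*t^3 - 2*t^2 + 6*t + 3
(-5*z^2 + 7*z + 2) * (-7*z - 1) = 35*z^3 - 44*z^2 - 21*z - 2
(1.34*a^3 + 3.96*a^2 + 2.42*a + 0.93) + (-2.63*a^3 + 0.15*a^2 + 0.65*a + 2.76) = -1.29*a^3 + 4.11*a^2 + 3.07*a + 3.69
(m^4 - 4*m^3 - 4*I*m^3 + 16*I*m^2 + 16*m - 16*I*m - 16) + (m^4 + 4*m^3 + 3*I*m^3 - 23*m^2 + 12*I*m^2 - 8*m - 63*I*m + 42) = 2*m^4 - I*m^3 - 23*m^2 + 28*I*m^2 + 8*m - 79*I*m + 26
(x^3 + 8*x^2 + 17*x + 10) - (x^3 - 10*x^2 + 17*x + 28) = 18*x^2 - 18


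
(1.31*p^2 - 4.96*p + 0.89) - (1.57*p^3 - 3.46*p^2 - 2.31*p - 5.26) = -1.57*p^3 + 4.77*p^2 - 2.65*p + 6.15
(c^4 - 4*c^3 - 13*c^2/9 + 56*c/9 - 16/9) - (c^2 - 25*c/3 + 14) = c^4 - 4*c^3 - 22*c^2/9 + 131*c/9 - 142/9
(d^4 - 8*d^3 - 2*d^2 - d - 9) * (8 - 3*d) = -3*d^5 + 32*d^4 - 58*d^3 - 13*d^2 + 19*d - 72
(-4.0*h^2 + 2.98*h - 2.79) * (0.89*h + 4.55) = -3.56*h^3 - 15.5478*h^2 + 11.0759*h - 12.6945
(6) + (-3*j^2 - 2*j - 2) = -3*j^2 - 2*j + 4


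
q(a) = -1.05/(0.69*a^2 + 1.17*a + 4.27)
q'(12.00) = 0.00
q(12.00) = -0.01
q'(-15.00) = -0.00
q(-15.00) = -0.01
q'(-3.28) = -0.06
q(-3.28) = -0.13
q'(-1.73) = -0.07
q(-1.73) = -0.24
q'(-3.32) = -0.06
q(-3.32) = -0.13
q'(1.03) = 0.07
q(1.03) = -0.17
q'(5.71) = 0.01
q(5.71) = -0.03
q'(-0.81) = 0.00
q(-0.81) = -0.28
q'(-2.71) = -0.07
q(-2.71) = -0.17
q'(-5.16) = -0.02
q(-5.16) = -0.06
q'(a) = -1.05*(-1.38*a - 1.17)/(0.69*a^2 + 1.17*a + 4.27)^2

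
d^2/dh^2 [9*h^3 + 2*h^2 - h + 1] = 54*h + 4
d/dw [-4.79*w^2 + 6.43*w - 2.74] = 6.43 - 9.58*w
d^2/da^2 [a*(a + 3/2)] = 2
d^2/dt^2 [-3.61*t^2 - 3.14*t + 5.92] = -7.22000000000000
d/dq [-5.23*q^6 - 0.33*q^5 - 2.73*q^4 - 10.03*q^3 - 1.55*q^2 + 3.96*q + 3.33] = -31.38*q^5 - 1.65*q^4 - 10.92*q^3 - 30.09*q^2 - 3.1*q + 3.96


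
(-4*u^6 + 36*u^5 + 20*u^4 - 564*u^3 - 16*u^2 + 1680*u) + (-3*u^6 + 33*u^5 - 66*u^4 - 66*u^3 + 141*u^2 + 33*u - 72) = -7*u^6 + 69*u^5 - 46*u^4 - 630*u^3 + 125*u^2 + 1713*u - 72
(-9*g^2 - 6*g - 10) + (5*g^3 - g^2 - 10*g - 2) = 5*g^3 - 10*g^2 - 16*g - 12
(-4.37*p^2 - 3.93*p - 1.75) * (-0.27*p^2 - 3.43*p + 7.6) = 1.1799*p^4 + 16.0502*p^3 - 19.2596*p^2 - 23.8655*p - 13.3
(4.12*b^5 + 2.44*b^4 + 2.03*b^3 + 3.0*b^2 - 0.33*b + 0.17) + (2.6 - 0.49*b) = 4.12*b^5 + 2.44*b^4 + 2.03*b^3 + 3.0*b^2 - 0.82*b + 2.77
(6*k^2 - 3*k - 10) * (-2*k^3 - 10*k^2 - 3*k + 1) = -12*k^5 - 54*k^4 + 32*k^3 + 115*k^2 + 27*k - 10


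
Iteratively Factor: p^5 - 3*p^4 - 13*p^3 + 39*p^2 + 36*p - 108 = (p - 3)*(p^4 - 13*p^2 + 36) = (p - 3)*(p - 2)*(p^3 + 2*p^2 - 9*p - 18) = (p - 3)*(p - 2)*(p + 3)*(p^2 - p - 6) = (p - 3)^2*(p - 2)*(p + 3)*(p + 2)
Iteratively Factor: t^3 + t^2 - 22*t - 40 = (t + 2)*(t^2 - t - 20) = (t - 5)*(t + 2)*(t + 4)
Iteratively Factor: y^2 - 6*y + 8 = (y - 4)*(y - 2)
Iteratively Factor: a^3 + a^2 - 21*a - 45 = (a + 3)*(a^2 - 2*a - 15) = (a + 3)^2*(a - 5)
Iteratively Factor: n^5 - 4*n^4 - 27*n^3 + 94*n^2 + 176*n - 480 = (n + 4)*(n^4 - 8*n^3 + 5*n^2 + 74*n - 120) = (n - 5)*(n + 4)*(n^3 - 3*n^2 - 10*n + 24) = (n - 5)*(n + 3)*(n + 4)*(n^2 - 6*n + 8) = (n - 5)*(n - 4)*(n + 3)*(n + 4)*(n - 2)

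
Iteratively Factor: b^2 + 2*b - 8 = (b - 2)*(b + 4)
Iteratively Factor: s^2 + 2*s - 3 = (s + 3)*(s - 1)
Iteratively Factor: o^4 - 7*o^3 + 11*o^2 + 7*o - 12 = (o + 1)*(o^3 - 8*o^2 + 19*o - 12) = (o - 3)*(o + 1)*(o^2 - 5*o + 4) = (o - 4)*(o - 3)*(o + 1)*(o - 1)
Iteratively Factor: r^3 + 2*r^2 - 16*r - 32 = (r + 4)*(r^2 - 2*r - 8) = (r - 4)*(r + 4)*(r + 2)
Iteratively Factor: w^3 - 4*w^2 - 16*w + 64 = (w - 4)*(w^2 - 16) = (w - 4)*(w + 4)*(w - 4)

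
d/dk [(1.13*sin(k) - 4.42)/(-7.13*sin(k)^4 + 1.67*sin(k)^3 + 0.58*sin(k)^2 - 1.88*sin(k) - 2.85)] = (24.1707*sin(k)^4 - 129.8326*sin(k)^3 + 21.4888*sin(k)^2 + 5.1272*sin(k) - 11.5301)*cos(k)/(50.8369*sin(k)^8 - 23.8142*sin(k)^7 - 5.4819*sin(k)^6 + 28.746*sin(k)^5 + 34.6982*sin(k)^4 - 11.6998*sin(k)^3 + 0.2284*sin(k)^2 + 10.716*sin(k) + 8.1225)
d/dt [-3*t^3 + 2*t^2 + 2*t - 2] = -9*t^2 + 4*t + 2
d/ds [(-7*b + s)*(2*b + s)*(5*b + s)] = -39*b^2 + 3*s^2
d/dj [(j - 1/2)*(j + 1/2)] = 2*j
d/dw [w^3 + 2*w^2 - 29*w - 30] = 3*w^2 + 4*w - 29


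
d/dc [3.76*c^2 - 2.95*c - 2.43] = 7.52*c - 2.95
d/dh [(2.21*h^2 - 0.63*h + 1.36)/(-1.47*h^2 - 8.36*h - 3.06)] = (-19.4017*h^2 - 9.5268*h + 13.2974)/(2.1609*h^4 + 24.5784*h^3 + 78.886*h^2 + 51.1632*h + 9.3636)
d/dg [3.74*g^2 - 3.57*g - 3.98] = 7.48*g - 3.57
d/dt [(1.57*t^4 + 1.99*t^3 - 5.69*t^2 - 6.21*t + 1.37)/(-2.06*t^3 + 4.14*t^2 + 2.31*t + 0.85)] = (-3.2342*t^6 + 12.9996*t^5 + 7.3973*t^4 - 11.0534*t^3 + 26.1066*t^2 - 21.0166*t - 8.4432)/(4.2436*t^6 - 17.0568*t^5 + 7.6224*t^4 + 15.6248*t^3 + 12.3741*t^2 + 3.927*t + 0.7225)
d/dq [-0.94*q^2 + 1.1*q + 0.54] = 1.1 - 1.88*q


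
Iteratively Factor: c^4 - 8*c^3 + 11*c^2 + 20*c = (c - 5)*(c^3 - 3*c^2 - 4*c) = (c - 5)*(c - 4)*(c^2 + c) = (c - 5)*(c - 4)*(c + 1)*(c)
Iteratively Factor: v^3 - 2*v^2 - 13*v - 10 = (v + 1)*(v^2 - 3*v - 10) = (v - 5)*(v + 1)*(v + 2)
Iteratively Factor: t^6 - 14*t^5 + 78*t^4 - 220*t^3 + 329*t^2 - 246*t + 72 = (t - 4)*(t^5 - 10*t^4 + 38*t^3 - 68*t^2 + 57*t - 18) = (t - 4)*(t - 3)*(t^4 - 7*t^3 + 17*t^2 - 17*t + 6) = (t - 4)*(t - 3)^2*(t^3 - 4*t^2 + 5*t - 2) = (t - 4)*(t - 3)^2*(t - 1)*(t^2 - 3*t + 2) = (t - 4)*(t - 3)^2*(t - 1)^2*(t - 2)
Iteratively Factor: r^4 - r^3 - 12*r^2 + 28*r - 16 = (r - 1)*(r^3 - 12*r + 16) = (r - 1)*(r + 4)*(r^2 - 4*r + 4) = (r - 2)*(r - 1)*(r + 4)*(r - 2)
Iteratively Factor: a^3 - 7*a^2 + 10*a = (a - 5)*(a^2 - 2*a) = (a - 5)*(a - 2)*(a)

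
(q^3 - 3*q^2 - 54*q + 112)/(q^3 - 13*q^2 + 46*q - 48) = (q + 7)/(q - 3)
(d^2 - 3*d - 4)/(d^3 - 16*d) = (d + 1)/(d*(d + 4))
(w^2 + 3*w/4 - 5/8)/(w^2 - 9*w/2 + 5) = (8*w^2 + 6*w - 5)/(4*(2*w^2 - 9*w + 10))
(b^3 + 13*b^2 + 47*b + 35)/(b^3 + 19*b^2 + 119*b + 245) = (b + 1)/(b + 7)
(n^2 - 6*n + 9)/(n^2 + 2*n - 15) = (n - 3)/(n + 5)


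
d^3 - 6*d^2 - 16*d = d*(d - 8)*(d + 2)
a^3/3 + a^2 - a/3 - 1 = (a/3 + 1)*(a - 1)*(a + 1)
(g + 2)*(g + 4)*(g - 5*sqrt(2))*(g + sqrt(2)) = g^4 - 4*sqrt(2)*g^3 + 6*g^3 - 24*sqrt(2)*g^2 - 2*g^2 - 60*g - 32*sqrt(2)*g - 80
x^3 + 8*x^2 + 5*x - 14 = (x - 1)*(x + 2)*(x + 7)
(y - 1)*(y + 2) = y^2 + y - 2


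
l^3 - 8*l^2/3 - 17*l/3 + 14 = (l - 3)*(l - 2)*(l + 7/3)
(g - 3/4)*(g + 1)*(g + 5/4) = g^3 + 3*g^2/2 - 7*g/16 - 15/16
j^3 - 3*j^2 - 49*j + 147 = (j - 7)*(j - 3)*(j + 7)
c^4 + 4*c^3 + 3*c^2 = c^2*(c + 1)*(c + 3)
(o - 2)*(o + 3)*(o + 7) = o^3 + 8*o^2 + o - 42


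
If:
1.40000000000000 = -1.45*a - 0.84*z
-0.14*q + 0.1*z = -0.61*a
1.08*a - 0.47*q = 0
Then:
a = 1.44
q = 3.31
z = -4.15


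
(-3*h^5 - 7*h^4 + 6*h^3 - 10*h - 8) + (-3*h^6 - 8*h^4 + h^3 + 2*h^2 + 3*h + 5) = -3*h^6 - 3*h^5 - 15*h^4 + 7*h^3 + 2*h^2 - 7*h - 3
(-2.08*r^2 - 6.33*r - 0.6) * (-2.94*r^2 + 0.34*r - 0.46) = 6.1152*r^4 + 17.903*r^3 + 0.5686*r^2 + 2.7078*r + 0.276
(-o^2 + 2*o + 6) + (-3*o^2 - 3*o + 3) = -4*o^2 - o + 9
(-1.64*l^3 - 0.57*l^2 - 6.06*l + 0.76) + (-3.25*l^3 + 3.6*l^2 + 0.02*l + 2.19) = -4.89*l^3 + 3.03*l^2 - 6.04*l + 2.95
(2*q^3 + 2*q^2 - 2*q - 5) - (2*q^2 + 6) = 2*q^3 - 2*q - 11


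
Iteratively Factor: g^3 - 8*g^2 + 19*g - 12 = (g - 4)*(g^2 - 4*g + 3) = (g - 4)*(g - 1)*(g - 3)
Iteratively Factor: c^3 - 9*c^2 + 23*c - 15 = (c - 5)*(c^2 - 4*c + 3) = (c - 5)*(c - 1)*(c - 3)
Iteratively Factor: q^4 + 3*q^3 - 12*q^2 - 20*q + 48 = (q + 3)*(q^3 - 12*q + 16) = (q - 2)*(q + 3)*(q^2 + 2*q - 8) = (q - 2)^2*(q + 3)*(q + 4)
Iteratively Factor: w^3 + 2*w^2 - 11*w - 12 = (w - 3)*(w^2 + 5*w + 4) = (w - 3)*(w + 1)*(w + 4)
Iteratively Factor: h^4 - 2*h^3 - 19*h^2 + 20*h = (h - 5)*(h^3 + 3*h^2 - 4*h) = h*(h - 5)*(h^2 + 3*h - 4) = h*(h - 5)*(h - 1)*(h + 4)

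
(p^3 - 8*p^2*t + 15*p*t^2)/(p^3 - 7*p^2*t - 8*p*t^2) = (-p^2 + 8*p*t - 15*t^2)/(-p^2 + 7*p*t + 8*t^2)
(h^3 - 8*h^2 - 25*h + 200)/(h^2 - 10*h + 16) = (h^2 - 25)/(h - 2)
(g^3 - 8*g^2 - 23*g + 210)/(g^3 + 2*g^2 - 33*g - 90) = (g - 7)/(g + 3)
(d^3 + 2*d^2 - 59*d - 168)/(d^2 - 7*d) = (d^3 + 2*d^2 - 59*d - 168)/(d*(d - 7))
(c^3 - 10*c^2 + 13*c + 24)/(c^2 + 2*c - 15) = (c^2 - 7*c - 8)/(c + 5)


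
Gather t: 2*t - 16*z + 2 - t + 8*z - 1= t - 8*z + 1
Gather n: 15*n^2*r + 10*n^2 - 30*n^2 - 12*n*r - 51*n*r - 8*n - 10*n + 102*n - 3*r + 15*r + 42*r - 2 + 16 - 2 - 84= n^2*(15*r - 20) + n*(84 - 63*r) + 54*r - 72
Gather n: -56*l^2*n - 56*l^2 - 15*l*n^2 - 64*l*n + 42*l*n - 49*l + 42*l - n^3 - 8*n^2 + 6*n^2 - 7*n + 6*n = -56*l^2 - 7*l - n^3 + n^2*(-15*l - 2) + n*(-56*l^2 - 22*l - 1)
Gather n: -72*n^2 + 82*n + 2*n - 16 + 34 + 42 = -72*n^2 + 84*n + 60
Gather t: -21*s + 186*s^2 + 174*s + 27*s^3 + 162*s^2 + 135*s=27*s^3 + 348*s^2 + 288*s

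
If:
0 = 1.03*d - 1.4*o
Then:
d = 1.35922330097087*o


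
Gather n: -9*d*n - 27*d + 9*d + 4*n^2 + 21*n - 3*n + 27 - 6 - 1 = -18*d + 4*n^2 + n*(18 - 9*d) + 20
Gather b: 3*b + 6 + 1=3*b + 7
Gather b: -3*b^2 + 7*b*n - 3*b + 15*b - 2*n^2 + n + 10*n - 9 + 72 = -3*b^2 + b*(7*n + 12) - 2*n^2 + 11*n + 63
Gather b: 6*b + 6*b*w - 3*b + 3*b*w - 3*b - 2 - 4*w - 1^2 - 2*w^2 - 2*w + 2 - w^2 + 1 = 9*b*w - 3*w^2 - 6*w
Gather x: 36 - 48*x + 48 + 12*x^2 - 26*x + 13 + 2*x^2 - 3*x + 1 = 14*x^2 - 77*x + 98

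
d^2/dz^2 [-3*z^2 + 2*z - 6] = -6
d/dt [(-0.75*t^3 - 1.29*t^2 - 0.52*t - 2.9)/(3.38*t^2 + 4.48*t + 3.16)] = (-2.535*t^4 - 6.72*t^3 - 11.1316*t^2 + 11.4512*t + 11.3488)/(11.4244*t^4 + 30.2848*t^3 + 41.432*t^2 + 28.3136*t + 9.9856)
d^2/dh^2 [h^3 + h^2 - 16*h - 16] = 6*h + 2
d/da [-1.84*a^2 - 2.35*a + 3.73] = -3.68*a - 2.35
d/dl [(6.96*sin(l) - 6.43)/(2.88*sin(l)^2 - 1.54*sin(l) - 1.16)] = (-20.0448*sin(l)^2 + 37.0368*sin(l) - 17.9758)*cos(l)/(8.2944*sin(l)^4 - 8.8704*sin(l)^3 - 4.31*sin(l)^2 + 3.5728*sin(l) + 1.3456)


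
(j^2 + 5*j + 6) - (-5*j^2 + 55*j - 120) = 6*j^2 - 50*j + 126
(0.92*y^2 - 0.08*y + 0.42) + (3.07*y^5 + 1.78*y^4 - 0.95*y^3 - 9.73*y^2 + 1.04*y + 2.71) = 3.07*y^5 + 1.78*y^4 - 0.95*y^3 - 8.81*y^2 + 0.96*y + 3.13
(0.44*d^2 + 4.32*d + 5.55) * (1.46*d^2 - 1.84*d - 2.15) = 0.6424*d^4 + 5.4976*d^3 - 0.791800000000001*d^2 - 19.5*d - 11.9325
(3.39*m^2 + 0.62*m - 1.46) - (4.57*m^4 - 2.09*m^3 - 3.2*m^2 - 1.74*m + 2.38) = -4.57*m^4 + 2.09*m^3 + 6.59*m^2 + 2.36*m - 3.84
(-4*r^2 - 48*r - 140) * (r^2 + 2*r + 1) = -4*r^4 - 56*r^3 - 240*r^2 - 328*r - 140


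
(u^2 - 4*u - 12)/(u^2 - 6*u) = (u + 2)/u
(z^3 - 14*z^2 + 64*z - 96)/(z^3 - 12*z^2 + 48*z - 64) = (z - 6)/(z - 4)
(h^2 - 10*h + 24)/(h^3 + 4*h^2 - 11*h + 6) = (h^2 - 10*h + 24)/(h^3 + 4*h^2 - 11*h + 6)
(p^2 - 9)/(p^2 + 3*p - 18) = (p + 3)/(p + 6)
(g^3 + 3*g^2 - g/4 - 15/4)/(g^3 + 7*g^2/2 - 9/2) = (g + 5/2)/(g + 3)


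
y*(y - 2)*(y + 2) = y^3 - 4*y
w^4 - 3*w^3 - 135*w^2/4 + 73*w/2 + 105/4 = (w - 7)*(w - 3/2)*(w + 1/2)*(w + 5)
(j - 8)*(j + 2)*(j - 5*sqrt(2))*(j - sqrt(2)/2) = j^4 - 11*sqrt(2)*j^3/2 - 6*j^3 - 11*j^2 + 33*sqrt(2)*j^2 - 30*j + 88*sqrt(2)*j - 80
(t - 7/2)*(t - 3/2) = t^2 - 5*t + 21/4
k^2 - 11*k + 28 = (k - 7)*(k - 4)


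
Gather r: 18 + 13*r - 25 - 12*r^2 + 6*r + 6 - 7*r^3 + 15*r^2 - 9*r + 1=-7*r^3 + 3*r^2 + 10*r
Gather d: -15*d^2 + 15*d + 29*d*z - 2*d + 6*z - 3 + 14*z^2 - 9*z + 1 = -15*d^2 + d*(29*z + 13) + 14*z^2 - 3*z - 2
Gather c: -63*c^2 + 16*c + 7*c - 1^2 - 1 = -63*c^2 + 23*c - 2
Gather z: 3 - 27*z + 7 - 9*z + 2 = 12 - 36*z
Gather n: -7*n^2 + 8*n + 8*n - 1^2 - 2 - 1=-7*n^2 + 16*n - 4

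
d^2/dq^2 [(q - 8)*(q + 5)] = 2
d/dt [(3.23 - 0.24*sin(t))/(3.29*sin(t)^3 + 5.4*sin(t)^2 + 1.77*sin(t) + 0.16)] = (1.5792*sin(t)^3 - 30.5841*sin(t)^2 - 34.884*sin(t) - 5.7555)*cos(t)/(10.8241*sin(t)^6 + 35.532*sin(t)^5 + 40.8066*sin(t)^4 + 20.1688*sin(t)^3 + 4.8609*sin(t)^2 + 0.5664*sin(t) + 0.0256)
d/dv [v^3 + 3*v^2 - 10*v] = 3*v^2 + 6*v - 10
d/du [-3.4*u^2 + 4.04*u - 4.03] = 4.04 - 6.8*u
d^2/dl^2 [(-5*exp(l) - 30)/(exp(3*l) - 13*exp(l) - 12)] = 5*(((exp(l) + 6)*(9*exp(2*l) - 13) + 2*(3*exp(2*l) - 13)*exp(l))*(-exp(3*l) + 13*exp(l) + 12) + 2*(exp(l) + 6)*(3*exp(2*l) - 13)^2*exp(l) + (-exp(3*l) + 13*exp(l) + 12)^2)*exp(l)/(-exp(3*l) + 13*exp(l) + 12)^3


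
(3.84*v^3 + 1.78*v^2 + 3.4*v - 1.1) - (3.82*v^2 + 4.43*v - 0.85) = 3.84*v^3 - 2.04*v^2 - 1.03*v - 0.25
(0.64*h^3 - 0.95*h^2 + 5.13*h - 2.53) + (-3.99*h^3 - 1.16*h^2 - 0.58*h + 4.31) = -3.35*h^3 - 2.11*h^2 + 4.55*h + 1.78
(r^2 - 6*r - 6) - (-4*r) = r^2 - 2*r - 6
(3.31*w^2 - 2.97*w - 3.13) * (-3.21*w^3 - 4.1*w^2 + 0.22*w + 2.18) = -10.6251*w^5 - 4.0373*w^4 + 22.9525*w^3 + 19.3954*w^2 - 7.1632*w - 6.8234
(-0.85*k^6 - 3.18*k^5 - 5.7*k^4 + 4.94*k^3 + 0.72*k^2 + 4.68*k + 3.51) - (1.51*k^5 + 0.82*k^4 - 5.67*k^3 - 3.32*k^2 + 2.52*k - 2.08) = -0.85*k^6 - 4.69*k^5 - 6.52*k^4 + 10.61*k^3 + 4.04*k^2 + 2.16*k + 5.59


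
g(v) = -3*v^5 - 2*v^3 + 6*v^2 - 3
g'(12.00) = -311760.00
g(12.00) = -749091.00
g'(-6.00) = -19728.00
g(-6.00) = 23973.00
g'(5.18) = -10898.50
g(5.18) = -11308.44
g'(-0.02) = -0.24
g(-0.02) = -3.00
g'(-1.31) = -70.19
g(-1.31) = 23.37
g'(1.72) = -128.39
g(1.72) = -40.59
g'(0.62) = 2.92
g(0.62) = -1.45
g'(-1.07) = -39.37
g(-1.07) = 10.53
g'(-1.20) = -54.14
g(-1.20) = 16.56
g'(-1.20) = -54.14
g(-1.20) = 16.56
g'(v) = -15*v^4 - 6*v^2 + 12*v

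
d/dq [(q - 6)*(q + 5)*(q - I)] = 3*q^2 - 2*q*(1 + I) - 30 + I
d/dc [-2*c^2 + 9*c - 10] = 9 - 4*c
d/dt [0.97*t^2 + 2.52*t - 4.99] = 1.94*t + 2.52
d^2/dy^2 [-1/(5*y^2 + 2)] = 10*(2 - 15*y^2)/(5*y^2 + 2)^3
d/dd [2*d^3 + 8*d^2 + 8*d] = 6*d^2 + 16*d + 8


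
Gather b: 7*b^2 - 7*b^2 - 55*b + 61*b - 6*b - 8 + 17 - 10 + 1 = 0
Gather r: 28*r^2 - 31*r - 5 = 28*r^2 - 31*r - 5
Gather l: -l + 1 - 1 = -l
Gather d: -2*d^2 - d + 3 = -2*d^2 - d + 3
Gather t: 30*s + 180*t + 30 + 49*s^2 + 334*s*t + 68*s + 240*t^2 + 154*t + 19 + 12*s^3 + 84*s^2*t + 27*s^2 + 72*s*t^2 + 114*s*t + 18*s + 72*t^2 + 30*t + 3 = 12*s^3 + 76*s^2 + 116*s + t^2*(72*s + 312) + t*(84*s^2 + 448*s + 364) + 52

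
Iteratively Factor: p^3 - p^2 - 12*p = (p + 3)*(p^2 - 4*p) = (p - 4)*(p + 3)*(p)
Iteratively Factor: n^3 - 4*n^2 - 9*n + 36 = (n - 3)*(n^2 - n - 12) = (n - 3)*(n + 3)*(n - 4)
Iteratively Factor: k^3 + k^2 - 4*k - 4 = (k - 2)*(k^2 + 3*k + 2) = (k - 2)*(k + 1)*(k + 2)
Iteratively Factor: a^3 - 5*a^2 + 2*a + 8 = (a - 4)*(a^2 - a - 2) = (a - 4)*(a - 2)*(a + 1)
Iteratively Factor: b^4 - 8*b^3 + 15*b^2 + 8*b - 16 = (b + 1)*(b^3 - 9*b^2 + 24*b - 16) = (b - 4)*(b + 1)*(b^2 - 5*b + 4) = (b - 4)^2*(b + 1)*(b - 1)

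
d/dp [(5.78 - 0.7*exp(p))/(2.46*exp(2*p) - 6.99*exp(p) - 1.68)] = (1.722*exp(2*p) - 28.4376*exp(p) + 41.5782)*exp(p)/(6.0516*exp(4*p) - 34.3908*exp(3*p) + 40.5945*exp(2*p) + 23.4864*exp(p) + 2.8224)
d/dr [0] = 0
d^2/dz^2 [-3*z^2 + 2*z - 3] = -6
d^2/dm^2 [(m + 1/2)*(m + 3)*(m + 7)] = 6*m + 21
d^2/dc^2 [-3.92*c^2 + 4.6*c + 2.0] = -7.84000000000000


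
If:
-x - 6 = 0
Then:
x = -6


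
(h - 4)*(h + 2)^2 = h^3 - 12*h - 16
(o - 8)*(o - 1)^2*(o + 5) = o^4 - 5*o^3 - 33*o^2 + 77*o - 40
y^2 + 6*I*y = y*(y + 6*I)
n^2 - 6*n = n*(n - 6)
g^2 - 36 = (g - 6)*(g + 6)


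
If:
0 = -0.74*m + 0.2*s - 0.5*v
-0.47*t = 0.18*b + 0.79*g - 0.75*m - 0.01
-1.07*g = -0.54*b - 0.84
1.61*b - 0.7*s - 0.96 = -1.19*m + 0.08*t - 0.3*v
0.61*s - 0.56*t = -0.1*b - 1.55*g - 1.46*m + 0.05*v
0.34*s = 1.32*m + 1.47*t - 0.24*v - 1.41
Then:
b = -0.46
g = 0.55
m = 0.35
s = -2.45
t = -0.17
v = -1.50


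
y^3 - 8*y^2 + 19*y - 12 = (y - 4)*(y - 3)*(y - 1)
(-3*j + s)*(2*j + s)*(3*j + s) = -18*j^3 - 9*j^2*s + 2*j*s^2 + s^3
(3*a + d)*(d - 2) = 3*a*d - 6*a + d^2 - 2*d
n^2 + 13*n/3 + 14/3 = (n + 2)*(n + 7/3)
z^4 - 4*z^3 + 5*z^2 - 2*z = z*(z - 2)*(z - 1)^2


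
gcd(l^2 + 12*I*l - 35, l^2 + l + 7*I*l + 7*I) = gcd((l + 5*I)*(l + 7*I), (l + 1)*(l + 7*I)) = l + 7*I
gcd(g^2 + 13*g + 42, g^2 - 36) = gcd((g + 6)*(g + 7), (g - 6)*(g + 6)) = g + 6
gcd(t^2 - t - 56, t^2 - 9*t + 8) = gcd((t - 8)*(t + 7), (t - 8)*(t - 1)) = t - 8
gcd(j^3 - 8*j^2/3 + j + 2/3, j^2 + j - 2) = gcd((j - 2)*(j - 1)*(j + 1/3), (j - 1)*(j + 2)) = j - 1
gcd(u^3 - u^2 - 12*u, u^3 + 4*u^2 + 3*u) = u^2 + 3*u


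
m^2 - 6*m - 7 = (m - 7)*(m + 1)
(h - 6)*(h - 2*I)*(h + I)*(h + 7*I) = h^4 - 6*h^3 + 6*I*h^3 + 9*h^2 - 36*I*h^2 - 54*h + 14*I*h - 84*I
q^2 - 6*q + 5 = (q - 5)*(q - 1)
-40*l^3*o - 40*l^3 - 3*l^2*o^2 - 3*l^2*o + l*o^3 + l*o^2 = (-8*l + o)*(5*l + o)*(l*o + l)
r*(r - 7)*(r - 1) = r^3 - 8*r^2 + 7*r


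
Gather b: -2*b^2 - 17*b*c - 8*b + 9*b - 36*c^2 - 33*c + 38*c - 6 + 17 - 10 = -2*b^2 + b*(1 - 17*c) - 36*c^2 + 5*c + 1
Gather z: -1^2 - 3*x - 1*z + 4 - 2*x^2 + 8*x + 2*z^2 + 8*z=-2*x^2 + 5*x + 2*z^2 + 7*z + 3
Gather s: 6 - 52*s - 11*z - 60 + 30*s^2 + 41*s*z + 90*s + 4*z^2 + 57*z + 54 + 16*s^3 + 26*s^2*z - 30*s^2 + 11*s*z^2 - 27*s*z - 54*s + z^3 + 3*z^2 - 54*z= 16*s^3 + 26*s^2*z + s*(11*z^2 + 14*z - 16) + z^3 + 7*z^2 - 8*z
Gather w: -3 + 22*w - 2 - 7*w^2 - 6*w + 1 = -7*w^2 + 16*w - 4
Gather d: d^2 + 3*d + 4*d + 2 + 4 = d^2 + 7*d + 6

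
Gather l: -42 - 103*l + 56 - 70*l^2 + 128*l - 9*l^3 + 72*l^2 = -9*l^3 + 2*l^2 + 25*l + 14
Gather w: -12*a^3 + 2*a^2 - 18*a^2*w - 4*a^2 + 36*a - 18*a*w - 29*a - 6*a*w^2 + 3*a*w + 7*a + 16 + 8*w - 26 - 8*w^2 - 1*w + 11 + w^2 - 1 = -12*a^3 - 2*a^2 + 14*a + w^2*(-6*a - 7) + w*(-18*a^2 - 15*a + 7)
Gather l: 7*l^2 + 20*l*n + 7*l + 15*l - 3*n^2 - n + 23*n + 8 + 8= 7*l^2 + l*(20*n + 22) - 3*n^2 + 22*n + 16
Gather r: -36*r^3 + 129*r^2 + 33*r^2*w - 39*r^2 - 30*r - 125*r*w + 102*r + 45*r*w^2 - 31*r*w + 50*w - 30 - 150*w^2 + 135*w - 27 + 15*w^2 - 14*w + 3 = -36*r^3 + r^2*(33*w + 90) + r*(45*w^2 - 156*w + 72) - 135*w^2 + 171*w - 54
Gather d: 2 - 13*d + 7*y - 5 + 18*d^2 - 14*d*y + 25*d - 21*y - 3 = 18*d^2 + d*(12 - 14*y) - 14*y - 6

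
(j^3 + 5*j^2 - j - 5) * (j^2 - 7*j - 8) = j^5 - 2*j^4 - 44*j^3 - 38*j^2 + 43*j + 40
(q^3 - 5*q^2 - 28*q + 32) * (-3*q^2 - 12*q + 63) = -3*q^5 + 3*q^4 + 207*q^3 - 75*q^2 - 2148*q + 2016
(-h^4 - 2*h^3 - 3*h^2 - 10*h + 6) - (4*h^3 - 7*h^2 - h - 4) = -h^4 - 6*h^3 + 4*h^2 - 9*h + 10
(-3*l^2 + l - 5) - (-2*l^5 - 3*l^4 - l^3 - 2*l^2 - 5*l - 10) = 2*l^5 + 3*l^4 + l^3 - l^2 + 6*l + 5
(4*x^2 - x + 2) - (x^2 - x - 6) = 3*x^2 + 8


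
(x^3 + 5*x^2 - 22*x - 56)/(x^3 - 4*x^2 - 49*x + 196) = (x + 2)/(x - 7)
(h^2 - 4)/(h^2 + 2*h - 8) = (h + 2)/(h + 4)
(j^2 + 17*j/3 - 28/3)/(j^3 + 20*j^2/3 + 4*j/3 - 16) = (j + 7)/(j^2 + 8*j + 12)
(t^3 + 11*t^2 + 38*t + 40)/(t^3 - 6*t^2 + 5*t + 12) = (t^3 + 11*t^2 + 38*t + 40)/(t^3 - 6*t^2 + 5*t + 12)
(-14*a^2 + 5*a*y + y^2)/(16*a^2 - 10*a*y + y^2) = (7*a + y)/(-8*a + y)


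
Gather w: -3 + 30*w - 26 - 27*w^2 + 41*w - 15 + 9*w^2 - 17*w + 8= -18*w^2 + 54*w - 36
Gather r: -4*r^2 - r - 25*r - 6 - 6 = -4*r^2 - 26*r - 12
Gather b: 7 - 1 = 6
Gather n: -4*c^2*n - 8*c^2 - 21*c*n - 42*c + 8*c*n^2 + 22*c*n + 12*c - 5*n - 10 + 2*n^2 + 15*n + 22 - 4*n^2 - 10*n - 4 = -8*c^2 - 30*c + n^2*(8*c - 2) + n*(-4*c^2 + c) + 8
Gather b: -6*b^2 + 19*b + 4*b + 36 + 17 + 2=-6*b^2 + 23*b + 55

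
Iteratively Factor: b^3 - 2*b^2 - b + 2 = (b + 1)*(b^2 - 3*b + 2) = (b - 2)*(b + 1)*(b - 1)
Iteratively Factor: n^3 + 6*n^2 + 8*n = (n)*(n^2 + 6*n + 8) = n*(n + 4)*(n + 2)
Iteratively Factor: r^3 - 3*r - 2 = (r - 2)*(r^2 + 2*r + 1) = (r - 2)*(r + 1)*(r + 1)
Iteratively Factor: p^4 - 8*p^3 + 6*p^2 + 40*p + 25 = (p + 1)*(p^3 - 9*p^2 + 15*p + 25) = (p - 5)*(p + 1)*(p^2 - 4*p - 5) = (p - 5)^2*(p + 1)*(p + 1)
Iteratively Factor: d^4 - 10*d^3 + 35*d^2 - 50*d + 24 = (d - 2)*(d^3 - 8*d^2 + 19*d - 12) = (d - 3)*(d - 2)*(d^2 - 5*d + 4) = (d - 3)*(d - 2)*(d - 1)*(d - 4)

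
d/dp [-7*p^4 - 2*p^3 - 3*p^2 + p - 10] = -28*p^3 - 6*p^2 - 6*p + 1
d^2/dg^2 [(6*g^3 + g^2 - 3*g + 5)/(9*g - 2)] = 2*(486*g^3 - 324*g^2 + 72*g + 355)/(729*g^3 - 486*g^2 + 108*g - 8)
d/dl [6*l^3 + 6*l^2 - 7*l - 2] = 18*l^2 + 12*l - 7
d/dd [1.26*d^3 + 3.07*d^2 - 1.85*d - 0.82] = 3.78*d^2 + 6.14*d - 1.85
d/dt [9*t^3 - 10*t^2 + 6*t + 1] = 27*t^2 - 20*t + 6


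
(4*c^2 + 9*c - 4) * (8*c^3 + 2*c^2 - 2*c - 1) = 32*c^5 + 80*c^4 - 22*c^3 - 30*c^2 - c + 4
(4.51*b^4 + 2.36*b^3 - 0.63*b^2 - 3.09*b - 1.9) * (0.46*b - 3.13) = 2.0746*b^5 - 13.0307*b^4 - 7.6766*b^3 + 0.5505*b^2 + 8.7977*b + 5.947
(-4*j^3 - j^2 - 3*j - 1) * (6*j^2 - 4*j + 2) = -24*j^5 + 10*j^4 - 22*j^3 + 4*j^2 - 2*j - 2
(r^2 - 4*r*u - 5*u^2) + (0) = r^2 - 4*r*u - 5*u^2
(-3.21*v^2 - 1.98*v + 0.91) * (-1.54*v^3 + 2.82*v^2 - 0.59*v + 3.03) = 4.9434*v^5 - 6.003*v^4 - 5.0911*v^3 - 5.9919*v^2 - 6.5363*v + 2.7573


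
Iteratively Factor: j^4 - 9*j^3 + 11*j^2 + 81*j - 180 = (j - 3)*(j^3 - 6*j^2 - 7*j + 60) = (j - 4)*(j - 3)*(j^2 - 2*j - 15) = (j - 5)*(j - 4)*(j - 3)*(j + 3)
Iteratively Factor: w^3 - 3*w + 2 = (w + 2)*(w^2 - 2*w + 1) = (w - 1)*(w + 2)*(w - 1)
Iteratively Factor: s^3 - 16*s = (s - 4)*(s^2 + 4*s) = (s - 4)*(s + 4)*(s)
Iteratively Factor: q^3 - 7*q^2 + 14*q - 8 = (q - 4)*(q^2 - 3*q + 2) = (q - 4)*(q - 1)*(q - 2)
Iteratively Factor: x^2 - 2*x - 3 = (x - 3)*(x + 1)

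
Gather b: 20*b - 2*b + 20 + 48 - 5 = 18*b + 63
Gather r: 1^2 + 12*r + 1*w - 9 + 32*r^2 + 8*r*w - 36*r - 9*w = 32*r^2 + r*(8*w - 24) - 8*w - 8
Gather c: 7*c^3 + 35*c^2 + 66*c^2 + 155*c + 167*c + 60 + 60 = 7*c^3 + 101*c^2 + 322*c + 120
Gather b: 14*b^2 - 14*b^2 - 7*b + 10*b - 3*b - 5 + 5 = 0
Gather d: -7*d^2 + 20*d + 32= -7*d^2 + 20*d + 32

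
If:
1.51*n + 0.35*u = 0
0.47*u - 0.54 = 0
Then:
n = -0.27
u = 1.15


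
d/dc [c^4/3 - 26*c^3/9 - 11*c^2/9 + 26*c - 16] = 4*c^3/3 - 26*c^2/3 - 22*c/9 + 26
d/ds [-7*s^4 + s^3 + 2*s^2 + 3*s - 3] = -28*s^3 + 3*s^2 + 4*s + 3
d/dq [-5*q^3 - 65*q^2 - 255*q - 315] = -15*q^2 - 130*q - 255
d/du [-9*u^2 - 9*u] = -18*u - 9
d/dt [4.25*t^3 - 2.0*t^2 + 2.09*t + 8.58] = 12.75*t^2 - 4.0*t + 2.09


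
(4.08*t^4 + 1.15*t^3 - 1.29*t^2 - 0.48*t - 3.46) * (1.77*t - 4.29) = 7.2216*t^5 - 15.4677*t^4 - 7.2168*t^3 + 4.6845*t^2 - 4.065*t + 14.8434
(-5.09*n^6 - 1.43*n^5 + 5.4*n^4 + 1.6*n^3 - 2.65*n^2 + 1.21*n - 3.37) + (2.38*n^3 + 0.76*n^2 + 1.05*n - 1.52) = -5.09*n^6 - 1.43*n^5 + 5.4*n^4 + 3.98*n^3 - 1.89*n^2 + 2.26*n - 4.89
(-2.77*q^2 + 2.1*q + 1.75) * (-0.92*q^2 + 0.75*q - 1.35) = 2.5484*q^4 - 4.0095*q^3 + 3.7045*q^2 - 1.5225*q - 2.3625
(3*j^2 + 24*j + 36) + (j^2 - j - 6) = 4*j^2 + 23*j + 30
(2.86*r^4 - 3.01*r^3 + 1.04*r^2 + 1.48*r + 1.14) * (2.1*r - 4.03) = 6.006*r^5 - 17.8468*r^4 + 14.3143*r^3 - 1.0832*r^2 - 3.5704*r - 4.5942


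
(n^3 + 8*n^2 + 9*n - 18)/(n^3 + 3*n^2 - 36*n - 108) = (n - 1)/(n - 6)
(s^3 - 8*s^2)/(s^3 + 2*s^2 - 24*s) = s*(s - 8)/(s^2 + 2*s - 24)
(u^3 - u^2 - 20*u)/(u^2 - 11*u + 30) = u*(u + 4)/(u - 6)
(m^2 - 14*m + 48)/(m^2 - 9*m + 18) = (m - 8)/(m - 3)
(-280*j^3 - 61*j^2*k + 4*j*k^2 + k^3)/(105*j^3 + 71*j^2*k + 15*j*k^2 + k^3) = (-8*j + k)/(3*j + k)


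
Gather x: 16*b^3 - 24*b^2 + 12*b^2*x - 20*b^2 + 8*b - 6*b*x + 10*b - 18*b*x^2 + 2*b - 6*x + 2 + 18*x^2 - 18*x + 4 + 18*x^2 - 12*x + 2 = 16*b^3 - 44*b^2 + 20*b + x^2*(36 - 18*b) + x*(12*b^2 - 6*b - 36) + 8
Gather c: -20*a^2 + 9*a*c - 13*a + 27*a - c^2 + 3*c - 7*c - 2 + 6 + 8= -20*a^2 + 14*a - c^2 + c*(9*a - 4) + 12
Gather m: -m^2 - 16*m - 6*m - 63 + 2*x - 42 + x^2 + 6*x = -m^2 - 22*m + x^2 + 8*x - 105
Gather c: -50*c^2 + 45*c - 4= -50*c^2 + 45*c - 4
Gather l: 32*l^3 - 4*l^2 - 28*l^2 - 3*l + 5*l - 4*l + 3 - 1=32*l^3 - 32*l^2 - 2*l + 2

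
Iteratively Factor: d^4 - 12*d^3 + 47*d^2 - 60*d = (d - 4)*(d^3 - 8*d^2 + 15*d) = (d - 5)*(d - 4)*(d^2 - 3*d) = (d - 5)*(d - 4)*(d - 3)*(d)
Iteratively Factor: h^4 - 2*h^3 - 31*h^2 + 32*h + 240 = (h + 3)*(h^3 - 5*h^2 - 16*h + 80) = (h + 3)*(h + 4)*(h^2 - 9*h + 20) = (h - 5)*(h + 3)*(h + 4)*(h - 4)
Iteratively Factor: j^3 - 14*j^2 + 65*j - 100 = (j - 5)*(j^2 - 9*j + 20) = (j - 5)*(j - 4)*(j - 5)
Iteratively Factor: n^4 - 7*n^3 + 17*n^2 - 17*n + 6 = (n - 3)*(n^3 - 4*n^2 + 5*n - 2) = (n - 3)*(n - 1)*(n^2 - 3*n + 2) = (n - 3)*(n - 1)^2*(n - 2)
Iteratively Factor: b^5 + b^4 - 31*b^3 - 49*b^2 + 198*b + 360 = (b - 5)*(b^4 + 6*b^3 - b^2 - 54*b - 72) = (b - 5)*(b - 3)*(b^3 + 9*b^2 + 26*b + 24) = (b - 5)*(b - 3)*(b + 2)*(b^2 + 7*b + 12) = (b - 5)*(b - 3)*(b + 2)*(b + 4)*(b + 3)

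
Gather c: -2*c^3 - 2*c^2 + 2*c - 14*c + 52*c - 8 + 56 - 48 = -2*c^3 - 2*c^2 + 40*c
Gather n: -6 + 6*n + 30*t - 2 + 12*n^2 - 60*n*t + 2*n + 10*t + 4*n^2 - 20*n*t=16*n^2 + n*(8 - 80*t) + 40*t - 8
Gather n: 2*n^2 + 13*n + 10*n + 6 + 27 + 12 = 2*n^2 + 23*n + 45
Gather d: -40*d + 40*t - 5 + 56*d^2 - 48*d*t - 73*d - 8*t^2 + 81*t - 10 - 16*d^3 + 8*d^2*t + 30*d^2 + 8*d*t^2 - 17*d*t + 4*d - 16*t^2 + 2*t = -16*d^3 + d^2*(8*t + 86) + d*(8*t^2 - 65*t - 109) - 24*t^2 + 123*t - 15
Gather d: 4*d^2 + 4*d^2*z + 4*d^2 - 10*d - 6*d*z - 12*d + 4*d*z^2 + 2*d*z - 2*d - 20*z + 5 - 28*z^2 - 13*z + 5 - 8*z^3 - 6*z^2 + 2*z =d^2*(4*z + 8) + d*(4*z^2 - 4*z - 24) - 8*z^3 - 34*z^2 - 31*z + 10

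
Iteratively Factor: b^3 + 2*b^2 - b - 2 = (b + 1)*(b^2 + b - 2) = (b - 1)*(b + 1)*(b + 2)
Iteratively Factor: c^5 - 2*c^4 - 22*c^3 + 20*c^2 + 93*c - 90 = (c - 1)*(c^4 - c^3 - 23*c^2 - 3*c + 90) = (c - 1)*(c + 3)*(c^3 - 4*c^2 - 11*c + 30) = (c - 5)*(c - 1)*(c + 3)*(c^2 + c - 6) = (c - 5)*(c - 2)*(c - 1)*(c + 3)*(c + 3)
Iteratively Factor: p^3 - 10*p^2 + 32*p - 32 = (p - 4)*(p^2 - 6*p + 8) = (p - 4)*(p - 2)*(p - 4)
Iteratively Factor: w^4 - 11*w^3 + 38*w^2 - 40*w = (w - 4)*(w^3 - 7*w^2 + 10*w) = (w - 5)*(w - 4)*(w^2 - 2*w) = (w - 5)*(w - 4)*(w - 2)*(w)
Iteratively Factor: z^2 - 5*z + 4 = (z - 1)*(z - 4)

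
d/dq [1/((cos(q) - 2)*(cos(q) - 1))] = (2*cos(q) - 3)*sin(q)/((cos(q) - 2)^2*(cos(q) - 1)^2)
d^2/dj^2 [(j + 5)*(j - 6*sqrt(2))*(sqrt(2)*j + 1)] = 6*sqrt(2)*j - 22 + 10*sqrt(2)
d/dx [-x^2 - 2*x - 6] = -2*x - 2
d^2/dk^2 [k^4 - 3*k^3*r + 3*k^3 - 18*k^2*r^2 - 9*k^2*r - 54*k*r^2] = 12*k^2 - 18*k*r + 18*k - 36*r^2 - 18*r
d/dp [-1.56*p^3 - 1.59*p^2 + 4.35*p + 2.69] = -4.68*p^2 - 3.18*p + 4.35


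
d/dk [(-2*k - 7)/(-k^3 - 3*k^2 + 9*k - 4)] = (-4*k^3 - 27*k^2 - 42*k + 71)/(k^6 + 6*k^5 - 9*k^4 - 46*k^3 + 105*k^2 - 72*k + 16)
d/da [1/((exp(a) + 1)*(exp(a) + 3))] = 2*(-exp(a) - 2)*exp(a)/(exp(4*a) + 8*exp(3*a) + 22*exp(2*a) + 24*exp(a) + 9)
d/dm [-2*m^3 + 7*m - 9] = 7 - 6*m^2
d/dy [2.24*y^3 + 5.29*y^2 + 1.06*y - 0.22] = 6.72*y^2 + 10.58*y + 1.06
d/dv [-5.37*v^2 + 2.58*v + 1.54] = 2.58 - 10.74*v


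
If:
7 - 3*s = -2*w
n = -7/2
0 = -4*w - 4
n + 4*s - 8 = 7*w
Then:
No Solution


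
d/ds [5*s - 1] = 5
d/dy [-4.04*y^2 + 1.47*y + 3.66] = 1.47 - 8.08*y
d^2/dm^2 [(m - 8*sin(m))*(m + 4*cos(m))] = 8*m*sin(m) - 4*m*cos(m) - 8*sin(m) + 64*sin(2*m) - 16*cos(m) + 2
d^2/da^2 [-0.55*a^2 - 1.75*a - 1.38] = -1.10000000000000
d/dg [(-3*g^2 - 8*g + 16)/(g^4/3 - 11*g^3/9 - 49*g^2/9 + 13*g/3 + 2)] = 9*(18*g^5 + 39*g^4 - 368*g^3 + 19*g^2 + 1460*g - 768)/(9*g^8 - 66*g^7 - 173*g^6 + 1312*g^5 + 1651*g^4 - 4218*g^3 - 243*g^2 + 1404*g + 324)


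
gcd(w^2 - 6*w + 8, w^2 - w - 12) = w - 4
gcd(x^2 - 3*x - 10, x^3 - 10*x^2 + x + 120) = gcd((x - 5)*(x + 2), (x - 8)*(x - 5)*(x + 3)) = x - 5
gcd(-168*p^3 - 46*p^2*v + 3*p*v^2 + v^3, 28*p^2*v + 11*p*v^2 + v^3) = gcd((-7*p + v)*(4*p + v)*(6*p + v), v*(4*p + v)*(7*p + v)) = 4*p + v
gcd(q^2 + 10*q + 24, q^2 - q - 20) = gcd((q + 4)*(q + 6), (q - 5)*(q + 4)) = q + 4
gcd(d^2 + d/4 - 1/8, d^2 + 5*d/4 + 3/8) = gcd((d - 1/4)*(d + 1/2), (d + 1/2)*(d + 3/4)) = d + 1/2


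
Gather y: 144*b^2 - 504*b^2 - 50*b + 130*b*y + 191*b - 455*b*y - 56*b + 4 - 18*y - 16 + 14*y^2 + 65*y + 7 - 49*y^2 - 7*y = -360*b^2 + 85*b - 35*y^2 + y*(40 - 325*b) - 5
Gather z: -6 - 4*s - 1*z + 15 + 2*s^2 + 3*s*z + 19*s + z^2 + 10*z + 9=2*s^2 + 15*s + z^2 + z*(3*s + 9) + 18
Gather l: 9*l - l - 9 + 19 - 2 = 8*l + 8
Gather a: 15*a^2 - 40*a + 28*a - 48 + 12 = 15*a^2 - 12*a - 36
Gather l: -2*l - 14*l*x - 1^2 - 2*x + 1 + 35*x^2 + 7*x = l*(-14*x - 2) + 35*x^2 + 5*x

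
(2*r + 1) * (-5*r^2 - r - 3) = -10*r^3 - 7*r^2 - 7*r - 3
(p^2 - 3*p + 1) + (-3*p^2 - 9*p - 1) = -2*p^2 - 12*p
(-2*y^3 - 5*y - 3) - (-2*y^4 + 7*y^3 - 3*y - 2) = 2*y^4 - 9*y^3 - 2*y - 1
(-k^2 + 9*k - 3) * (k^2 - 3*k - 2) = -k^4 + 12*k^3 - 28*k^2 - 9*k + 6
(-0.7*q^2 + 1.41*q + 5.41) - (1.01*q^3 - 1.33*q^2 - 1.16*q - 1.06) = -1.01*q^3 + 0.63*q^2 + 2.57*q + 6.47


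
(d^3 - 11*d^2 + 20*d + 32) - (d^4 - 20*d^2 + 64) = -d^4 + d^3 + 9*d^2 + 20*d - 32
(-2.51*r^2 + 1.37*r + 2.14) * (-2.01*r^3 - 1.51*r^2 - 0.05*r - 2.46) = 5.0451*r^5 + 1.0364*r^4 - 6.2446*r^3 + 2.8747*r^2 - 3.4772*r - 5.2644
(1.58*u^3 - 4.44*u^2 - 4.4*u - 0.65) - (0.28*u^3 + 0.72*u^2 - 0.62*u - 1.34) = 1.3*u^3 - 5.16*u^2 - 3.78*u + 0.69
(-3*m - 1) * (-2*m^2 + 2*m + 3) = 6*m^3 - 4*m^2 - 11*m - 3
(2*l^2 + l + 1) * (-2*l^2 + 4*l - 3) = -4*l^4 + 6*l^3 - 4*l^2 + l - 3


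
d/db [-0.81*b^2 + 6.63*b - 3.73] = 6.63 - 1.62*b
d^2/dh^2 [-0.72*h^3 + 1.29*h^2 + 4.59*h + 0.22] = 2.58 - 4.32*h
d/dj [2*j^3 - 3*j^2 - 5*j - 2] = 6*j^2 - 6*j - 5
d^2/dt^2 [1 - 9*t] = 0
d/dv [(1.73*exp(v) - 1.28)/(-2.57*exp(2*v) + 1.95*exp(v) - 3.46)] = (4.4461*exp(2*v) - 6.5792*exp(v) - 3.4898)*exp(v)/(6.6049*exp(4*v) - 10.023*exp(3*v) + 21.5869*exp(2*v) - 13.494*exp(v) + 11.9716)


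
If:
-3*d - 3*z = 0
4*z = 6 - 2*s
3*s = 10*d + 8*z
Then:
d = -9/4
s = -3/2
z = 9/4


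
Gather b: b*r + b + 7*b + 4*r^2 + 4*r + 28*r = b*(r + 8) + 4*r^2 + 32*r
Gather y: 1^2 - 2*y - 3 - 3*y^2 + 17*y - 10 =-3*y^2 + 15*y - 12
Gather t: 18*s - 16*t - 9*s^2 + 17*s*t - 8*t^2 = -9*s^2 + 18*s - 8*t^2 + t*(17*s - 16)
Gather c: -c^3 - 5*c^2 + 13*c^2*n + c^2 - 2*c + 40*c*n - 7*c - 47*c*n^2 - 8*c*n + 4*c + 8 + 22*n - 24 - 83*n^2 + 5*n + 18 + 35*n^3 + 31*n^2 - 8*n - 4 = -c^3 + c^2*(13*n - 4) + c*(-47*n^2 + 32*n - 5) + 35*n^3 - 52*n^2 + 19*n - 2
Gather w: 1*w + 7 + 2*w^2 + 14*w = 2*w^2 + 15*w + 7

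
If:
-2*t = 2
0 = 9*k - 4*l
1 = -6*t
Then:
No Solution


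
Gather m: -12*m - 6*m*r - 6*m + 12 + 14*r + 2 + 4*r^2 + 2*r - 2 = m*(-6*r - 18) + 4*r^2 + 16*r + 12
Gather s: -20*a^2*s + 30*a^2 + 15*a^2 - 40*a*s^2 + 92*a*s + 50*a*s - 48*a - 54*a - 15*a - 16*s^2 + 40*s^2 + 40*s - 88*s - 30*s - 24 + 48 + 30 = 45*a^2 - 117*a + s^2*(24 - 40*a) + s*(-20*a^2 + 142*a - 78) + 54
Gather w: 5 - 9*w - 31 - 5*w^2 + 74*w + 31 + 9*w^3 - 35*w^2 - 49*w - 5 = 9*w^3 - 40*w^2 + 16*w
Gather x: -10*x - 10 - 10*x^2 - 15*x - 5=-10*x^2 - 25*x - 15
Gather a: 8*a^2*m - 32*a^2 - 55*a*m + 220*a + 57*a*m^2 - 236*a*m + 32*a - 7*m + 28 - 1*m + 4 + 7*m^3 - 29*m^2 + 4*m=a^2*(8*m - 32) + a*(57*m^2 - 291*m + 252) + 7*m^3 - 29*m^2 - 4*m + 32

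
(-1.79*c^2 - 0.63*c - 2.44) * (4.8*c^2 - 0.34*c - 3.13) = -8.592*c^4 - 2.4154*c^3 - 5.8951*c^2 + 2.8015*c + 7.6372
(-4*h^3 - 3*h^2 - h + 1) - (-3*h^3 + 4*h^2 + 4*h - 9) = -h^3 - 7*h^2 - 5*h + 10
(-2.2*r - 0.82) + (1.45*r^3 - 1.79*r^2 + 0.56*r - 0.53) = 1.45*r^3 - 1.79*r^2 - 1.64*r - 1.35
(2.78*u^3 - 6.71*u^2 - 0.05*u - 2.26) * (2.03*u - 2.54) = 5.6434*u^4 - 20.6825*u^3 + 16.9419*u^2 - 4.4608*u + 5.7404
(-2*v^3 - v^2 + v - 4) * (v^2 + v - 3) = -2*v^5 - 3*v^4 + 6*v^3 - 7*v + 12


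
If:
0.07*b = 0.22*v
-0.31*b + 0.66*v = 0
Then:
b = 0.00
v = 0.00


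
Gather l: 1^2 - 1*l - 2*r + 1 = -l - 2*r + 2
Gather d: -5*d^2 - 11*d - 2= -5*d^2 - 11*d - 2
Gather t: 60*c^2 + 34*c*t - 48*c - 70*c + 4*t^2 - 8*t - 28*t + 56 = 60*c^2 - 118*c + 4*t^2 + t*(34*c - 36) + 56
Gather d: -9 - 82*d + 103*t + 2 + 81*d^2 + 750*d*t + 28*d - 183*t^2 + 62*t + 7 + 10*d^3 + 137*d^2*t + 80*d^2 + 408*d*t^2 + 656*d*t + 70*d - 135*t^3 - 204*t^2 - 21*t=10*d^3 + d^2*(137*t + 161) + d*(408*t^2 + 1406*t + 16) - 135*t^3 - 387*t^2 + 144*t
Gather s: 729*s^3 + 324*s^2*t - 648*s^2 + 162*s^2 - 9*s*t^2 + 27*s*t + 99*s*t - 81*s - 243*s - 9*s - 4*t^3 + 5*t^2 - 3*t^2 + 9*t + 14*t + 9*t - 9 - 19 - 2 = 729*s^3 + s^2*(324*t - 486) + s*(-9*t^2 + 126*t - 333) - 4*t^3 + 2*t^2 + 32*t - 30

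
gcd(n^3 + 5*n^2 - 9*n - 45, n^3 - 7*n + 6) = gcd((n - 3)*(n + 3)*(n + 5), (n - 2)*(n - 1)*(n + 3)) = n + 3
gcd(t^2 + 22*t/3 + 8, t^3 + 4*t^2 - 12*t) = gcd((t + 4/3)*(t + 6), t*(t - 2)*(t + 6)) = t + 6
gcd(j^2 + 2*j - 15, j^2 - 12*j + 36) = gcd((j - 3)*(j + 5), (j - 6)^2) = 1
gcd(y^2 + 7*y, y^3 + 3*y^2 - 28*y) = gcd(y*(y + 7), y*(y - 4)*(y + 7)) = y^2 + 7*y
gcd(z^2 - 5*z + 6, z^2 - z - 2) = z - 2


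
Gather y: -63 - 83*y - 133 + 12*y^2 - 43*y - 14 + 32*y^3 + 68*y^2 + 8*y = 32*y^3 + 80*y^2 - 118*y - 210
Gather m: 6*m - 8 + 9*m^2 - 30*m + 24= 9*m^2 - 24*m + 16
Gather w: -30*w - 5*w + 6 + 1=7 - 35*w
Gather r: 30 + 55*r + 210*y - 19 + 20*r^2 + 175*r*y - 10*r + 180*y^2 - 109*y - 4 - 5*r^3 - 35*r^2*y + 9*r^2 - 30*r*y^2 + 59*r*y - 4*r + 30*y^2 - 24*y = -5*r^3 + r^2*(29 - 35*y) + r*(-30*y^2 + 234*y + 41) + 210*y^2 + 77*y + 7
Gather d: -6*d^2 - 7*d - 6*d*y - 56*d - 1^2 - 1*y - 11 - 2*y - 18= -6*d^2 + d*(-6*y - 63) - 3*y - 30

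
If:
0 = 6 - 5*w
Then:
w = 6/5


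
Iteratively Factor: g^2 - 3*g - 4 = (g - 4)*(g + 1)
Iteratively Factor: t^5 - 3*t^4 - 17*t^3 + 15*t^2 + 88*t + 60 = (t - 3)*(t^4 - 17*t^2 - 36*t - 20) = (t - 3)*(t + 2)*(t^3 - 2*t^2 - 13*t - 10) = (t - 3)*(t + 2)^2*(t^2 - 4*t - 5) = (t - 5)*(t - 3)*(t + 2)^2*(t + 1)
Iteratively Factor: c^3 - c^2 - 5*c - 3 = (c + 1)*(c^2 - 2*c - 3) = (c - 3)*(c + 1)*(c + 1)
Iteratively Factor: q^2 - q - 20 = (q + 4)*(q - 5)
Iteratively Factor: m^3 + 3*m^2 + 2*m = (m)*(m^2 + 3*m + 2) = m*(m + 1)*(m + 2)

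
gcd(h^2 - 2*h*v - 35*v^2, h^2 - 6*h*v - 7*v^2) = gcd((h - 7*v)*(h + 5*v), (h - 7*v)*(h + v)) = -h + 7*v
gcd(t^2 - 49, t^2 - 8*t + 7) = t - 7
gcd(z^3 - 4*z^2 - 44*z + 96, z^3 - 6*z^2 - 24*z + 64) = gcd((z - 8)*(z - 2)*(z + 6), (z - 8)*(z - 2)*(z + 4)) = z^2 - 10*z + 16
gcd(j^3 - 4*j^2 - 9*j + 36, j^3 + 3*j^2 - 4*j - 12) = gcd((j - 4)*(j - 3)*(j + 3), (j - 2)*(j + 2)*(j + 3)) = j + 3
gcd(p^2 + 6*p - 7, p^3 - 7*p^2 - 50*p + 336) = p + 7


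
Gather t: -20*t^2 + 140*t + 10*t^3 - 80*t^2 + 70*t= 10*t^3 - 100*t^2 + 210*t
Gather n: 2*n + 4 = 2*n + 4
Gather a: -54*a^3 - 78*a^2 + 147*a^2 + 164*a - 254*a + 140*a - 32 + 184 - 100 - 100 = -54*a^3 + 69*a^2 + 50*a - 48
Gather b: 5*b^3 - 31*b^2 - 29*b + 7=5*b^3 - 31*b^2 - 29*b + 7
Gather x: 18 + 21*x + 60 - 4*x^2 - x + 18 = -4*x^2 + 20*x + 96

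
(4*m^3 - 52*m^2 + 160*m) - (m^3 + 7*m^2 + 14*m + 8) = 3*m^3 - 59*m^2 + 146*m - 8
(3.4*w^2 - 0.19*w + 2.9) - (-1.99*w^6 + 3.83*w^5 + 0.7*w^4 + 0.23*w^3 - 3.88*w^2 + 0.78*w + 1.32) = 1.99*w^6 - 3.83*w^5 - 0.7*w^4 - 0.23*w^3 + 7.28*w^2 - 0.97*w + 1.58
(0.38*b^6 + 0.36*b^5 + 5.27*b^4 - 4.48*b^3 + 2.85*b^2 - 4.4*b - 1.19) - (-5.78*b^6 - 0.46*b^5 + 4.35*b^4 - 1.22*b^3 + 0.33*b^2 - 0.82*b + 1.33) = 6.16*b^6 + 0.82*b^5 + 0.92*b^4 - 3.26*b^3 + 2.52*b^2 - 3.58*b - 2.52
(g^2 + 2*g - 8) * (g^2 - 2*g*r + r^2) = g^4 - 2*g^3*r + 2*g^3 + g^2*r^2 - 4*g^2*r - 8*g^2 + 2*g*r^2 + 16*g*r - 8*r^2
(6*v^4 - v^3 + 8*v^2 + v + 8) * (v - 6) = 6*v^5 - 37*v^4 + 14*v^3 - 47*v^2 + 2*v - 48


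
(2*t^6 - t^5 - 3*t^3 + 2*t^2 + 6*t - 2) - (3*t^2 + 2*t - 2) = 2*t^6 - t^5 - 3*t^3 - t^2 + 4*t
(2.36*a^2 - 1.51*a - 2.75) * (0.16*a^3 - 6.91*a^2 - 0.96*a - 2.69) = 0.3776*a^5 - 16.5492*a^4 + 7.7285*a^3 + 14.1037*a^2 + 6.7019*a + 7.3975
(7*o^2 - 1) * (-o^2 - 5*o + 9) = -7*o^4 - 35*o^3 + 64*o^2 + 5*o - 9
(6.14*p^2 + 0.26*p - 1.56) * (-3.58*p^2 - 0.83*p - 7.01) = -21.9812*p^4 - 6.027*p^3 - 37.6724*p^2 - 0.5278*p + 10.9356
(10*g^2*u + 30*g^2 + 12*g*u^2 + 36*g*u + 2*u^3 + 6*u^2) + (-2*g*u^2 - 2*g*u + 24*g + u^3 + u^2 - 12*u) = 10*g^2*u + 30*g^2 + 10*g*u^2 + 34*g*u + 24*g + 3*u^3 + 7*u^2 - 12*u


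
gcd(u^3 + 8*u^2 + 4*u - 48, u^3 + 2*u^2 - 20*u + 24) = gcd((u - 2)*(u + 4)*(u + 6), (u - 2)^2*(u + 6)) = u^2 + 4*u - 12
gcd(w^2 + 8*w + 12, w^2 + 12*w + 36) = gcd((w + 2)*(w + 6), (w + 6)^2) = w + 6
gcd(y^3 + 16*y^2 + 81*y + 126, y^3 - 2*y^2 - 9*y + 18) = y + 3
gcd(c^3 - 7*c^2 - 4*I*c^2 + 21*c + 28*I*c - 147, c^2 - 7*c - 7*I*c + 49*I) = c^2 + c*(-7 - 7*I) + 49*I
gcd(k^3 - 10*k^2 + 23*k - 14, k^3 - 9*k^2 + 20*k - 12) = k^2 - 3*k + 2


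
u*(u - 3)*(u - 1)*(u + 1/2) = u^4 - 7*u^3/2 + u^2 + 3*u/2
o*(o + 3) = o^2 + 3*o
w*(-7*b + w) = -7*b*w + w^2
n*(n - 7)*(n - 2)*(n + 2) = n^4 - 7*n^3 - 4*n^2 + 28*n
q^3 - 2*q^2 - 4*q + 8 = (q - 2)^2*(q + 2)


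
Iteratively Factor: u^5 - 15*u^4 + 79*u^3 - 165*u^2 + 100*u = (u)*(u^4 - 15*u^3 + 79*u^2 - 165*u + 100) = u*(u - 5)*(u^3 - 10*u^2 + 29*u - 20) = u*(u - 5)*(u - 4)*(u^2 - 6*u + 5) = u*(u - 5)^2*(u - 4)*(u - 1)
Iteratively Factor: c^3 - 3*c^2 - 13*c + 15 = (c - 5)*(c^2 + 2*c - 3) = (c - 5)*(c - 1)*(c + 3)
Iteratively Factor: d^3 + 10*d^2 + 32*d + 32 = (d + 2)*(d^2 + 8*d + 16) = (d + 2)*(d + 4)*(d + 4)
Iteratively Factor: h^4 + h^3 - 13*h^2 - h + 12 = (h - 1)*(h^3 + 2*h^2 - 11*h - 12) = (h - 3)*(h - 1)*(h^2 + 5*h + 4) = (h - 3)*(h - 1)*(h + 4)*(h + 1)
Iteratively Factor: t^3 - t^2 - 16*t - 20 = (t + 2)*(t^2 - 3*t - 10) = (t - 5)*(t + 2)*(t + 2)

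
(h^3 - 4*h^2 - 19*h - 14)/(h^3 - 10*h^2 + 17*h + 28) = (h + 2)/(h - 4)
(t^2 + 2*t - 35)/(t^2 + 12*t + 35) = (t - 5)/(t + 5)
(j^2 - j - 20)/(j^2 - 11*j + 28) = (j^2 - j - 20)/(j^2 - 11*j + 28)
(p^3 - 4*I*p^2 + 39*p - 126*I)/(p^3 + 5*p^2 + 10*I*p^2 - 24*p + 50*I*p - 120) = (p^2 - 10*I*p - 21)/(p^2 + p*(5 + 4*I) + 20*I)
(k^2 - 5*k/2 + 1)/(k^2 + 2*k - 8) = (k - 1/2)/(k + 4)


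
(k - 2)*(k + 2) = k^2 - 4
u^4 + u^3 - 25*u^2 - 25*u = u*(u - 5)*(u + 1)*(u + 5)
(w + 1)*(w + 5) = w^2 + 6*w + 5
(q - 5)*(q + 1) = q^2 - 4*q - 5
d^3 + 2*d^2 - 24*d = d*(d - 4)*(d + 6)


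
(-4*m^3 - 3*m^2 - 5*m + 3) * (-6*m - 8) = 24*m^4 + 50*m^3 + 54*m^2 + 22*m - 24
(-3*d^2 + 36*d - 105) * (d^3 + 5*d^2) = -3*d^5 + 21*d^4 + 75*d^3 - 525*d^2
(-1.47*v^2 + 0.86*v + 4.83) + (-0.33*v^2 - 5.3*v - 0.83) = -1.8*v^2 - 4.44*v + 4.0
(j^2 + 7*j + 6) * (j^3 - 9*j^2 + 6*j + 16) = j^5 - 2*j^4 - 51*j^3 + 4*j^2 + 148*j + 96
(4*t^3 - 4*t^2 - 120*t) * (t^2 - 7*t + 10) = 4*t^5 - 32*t^4 - 52*t^3 + 800*t^2 - 1200*t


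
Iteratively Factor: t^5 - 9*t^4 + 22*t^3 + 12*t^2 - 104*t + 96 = (t + 2)*(t^4 - 11*t^3 + 44*t^2 - 76*t + 48) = (t - 2)*(t + 2)*(t^3 - 9*t^2 + 26*t - 24) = (t - 2)^2*(t + 2)*(t^2 - 7*t + 12) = (t - 3)*(t - 2)^2*(t + 2)*(t - 4)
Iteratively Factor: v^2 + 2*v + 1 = (v + 1)*(v + 1)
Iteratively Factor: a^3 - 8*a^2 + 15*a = (a)*(a^2 - 8*a + 15) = a*(a - 3)*(a - 5)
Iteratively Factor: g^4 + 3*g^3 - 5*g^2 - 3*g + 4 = (g + 1)*(g^3 + 2*g^2 - 7*g + 4) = (g - 1)*(g + 1)*(g^2 + 3*g - 4) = (g - 1)^2*(g + 1)*(g + 4)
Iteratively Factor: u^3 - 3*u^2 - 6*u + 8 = (u - 1)*(u^2 - 2*u - 8) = (u - 1)*(u + 2)*(u - 4)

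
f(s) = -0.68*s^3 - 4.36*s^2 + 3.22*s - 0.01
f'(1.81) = -19.25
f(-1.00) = -6.91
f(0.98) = -1.68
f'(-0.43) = 6.59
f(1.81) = -12.50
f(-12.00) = 508.55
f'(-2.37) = 12.43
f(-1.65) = -14.14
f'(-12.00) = -185.90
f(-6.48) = -18.93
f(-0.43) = -2.15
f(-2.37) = -23.08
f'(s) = -2.04*s^2 - 8.72*s + 3.22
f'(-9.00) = -83.54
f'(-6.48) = -25.93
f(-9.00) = 113.57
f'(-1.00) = 9.90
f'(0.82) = -5.30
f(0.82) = -0.68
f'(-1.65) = 12.05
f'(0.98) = -7.28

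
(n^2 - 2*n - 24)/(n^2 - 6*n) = (n + 4)/n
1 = 1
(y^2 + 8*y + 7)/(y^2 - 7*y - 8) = (y + 7)/(y - 8)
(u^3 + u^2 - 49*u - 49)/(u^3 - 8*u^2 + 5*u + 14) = (u + 7)/(u - 2)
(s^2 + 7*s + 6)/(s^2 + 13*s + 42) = (s + 1)/(s + 7)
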